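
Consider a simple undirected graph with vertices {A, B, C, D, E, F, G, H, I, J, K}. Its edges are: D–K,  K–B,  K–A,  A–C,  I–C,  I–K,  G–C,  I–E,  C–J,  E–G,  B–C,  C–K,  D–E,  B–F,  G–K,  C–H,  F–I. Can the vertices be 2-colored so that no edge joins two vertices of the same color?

No

The cycle G-C-K-G has length 3, which is odd, so the graph is not bipartite.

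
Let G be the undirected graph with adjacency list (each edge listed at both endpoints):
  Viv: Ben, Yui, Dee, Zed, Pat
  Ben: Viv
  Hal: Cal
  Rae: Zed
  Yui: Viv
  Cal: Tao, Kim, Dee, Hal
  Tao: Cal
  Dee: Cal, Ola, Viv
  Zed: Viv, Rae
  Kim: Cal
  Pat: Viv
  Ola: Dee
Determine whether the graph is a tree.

Yes

The graph has 12 vertices and 11 edges.
Connected and |E| = |V| - 1, which characterizes a tree.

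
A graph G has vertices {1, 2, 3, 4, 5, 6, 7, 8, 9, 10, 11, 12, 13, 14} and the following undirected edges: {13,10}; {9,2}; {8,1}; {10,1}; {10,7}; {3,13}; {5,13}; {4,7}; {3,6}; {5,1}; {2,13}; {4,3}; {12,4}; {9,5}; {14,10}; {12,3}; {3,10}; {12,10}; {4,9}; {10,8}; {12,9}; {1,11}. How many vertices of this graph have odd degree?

Degrees: 1:4, 2:2, 3:5, 4:4, 5:3, 6:1, 7:2, 8:2, 9:4, 10:7, 11:1, 12:4, 13:4, 14:1
Odd-degree vertices: 3, 5, 6, 10, 11, 14.

6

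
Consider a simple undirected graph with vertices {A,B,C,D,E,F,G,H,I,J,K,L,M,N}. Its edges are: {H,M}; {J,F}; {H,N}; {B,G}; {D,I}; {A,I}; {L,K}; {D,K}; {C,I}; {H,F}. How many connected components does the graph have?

4

Component: {E}
Component: {B, G}
Component: {F, H, J, M, N}
Component: {A, C, D, I, K, L}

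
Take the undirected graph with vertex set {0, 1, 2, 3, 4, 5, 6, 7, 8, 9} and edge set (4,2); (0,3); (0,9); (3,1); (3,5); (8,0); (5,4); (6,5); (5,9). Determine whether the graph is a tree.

|V| = 10, |E| = 9.
It is not connected, so it is not a tree.

No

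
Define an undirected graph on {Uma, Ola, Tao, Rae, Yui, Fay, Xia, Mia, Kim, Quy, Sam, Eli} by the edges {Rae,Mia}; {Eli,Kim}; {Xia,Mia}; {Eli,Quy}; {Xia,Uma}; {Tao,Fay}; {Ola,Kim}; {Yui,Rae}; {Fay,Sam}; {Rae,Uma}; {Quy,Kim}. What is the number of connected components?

Component: {Tao, Fay, Sam}
Component: {Ola, Kim, Quy, Eli}
Component: {Uma, Rae, Yui, Xia, Mia}

3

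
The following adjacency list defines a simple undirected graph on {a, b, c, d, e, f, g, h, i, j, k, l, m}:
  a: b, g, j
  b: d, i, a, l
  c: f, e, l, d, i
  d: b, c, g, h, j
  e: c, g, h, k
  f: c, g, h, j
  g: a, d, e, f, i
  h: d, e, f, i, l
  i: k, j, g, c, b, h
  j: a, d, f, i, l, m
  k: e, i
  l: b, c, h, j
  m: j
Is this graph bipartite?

Yes

A valid 2-coloring puts {b, c, g, h, j, k} on one side and {a, d, e, f, i, l, m} on the other; every edge crosses between the two sides.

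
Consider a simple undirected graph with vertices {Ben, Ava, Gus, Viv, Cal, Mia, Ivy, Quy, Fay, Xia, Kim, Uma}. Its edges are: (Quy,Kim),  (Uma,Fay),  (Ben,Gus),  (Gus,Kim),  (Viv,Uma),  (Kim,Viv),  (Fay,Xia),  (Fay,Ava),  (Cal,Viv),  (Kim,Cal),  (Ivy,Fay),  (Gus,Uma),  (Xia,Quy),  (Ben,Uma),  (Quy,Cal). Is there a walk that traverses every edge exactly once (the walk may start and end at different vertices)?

No

Degrees: Ben:2, Ava:1, Gus:3, Viv:3, Cal:3, Mia:0, Ivy:1, Quy:3, Fay:4, Xia:2, Kim:4, Uma:4
Odd-degree vertices: Ava, Gus, Viv, Cal, Ivy, Quy (6 total).
With 6 odd-degree vertices (more than two), no single trail can use every edge.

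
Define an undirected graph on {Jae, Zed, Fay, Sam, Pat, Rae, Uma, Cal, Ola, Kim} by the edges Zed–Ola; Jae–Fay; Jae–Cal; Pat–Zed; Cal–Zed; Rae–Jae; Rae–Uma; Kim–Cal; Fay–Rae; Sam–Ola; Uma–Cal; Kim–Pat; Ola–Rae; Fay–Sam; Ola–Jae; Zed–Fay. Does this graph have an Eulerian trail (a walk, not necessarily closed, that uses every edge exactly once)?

Yes

Degrees: Jae:4, Zed:4, Fay:4, Sam:2, Pat:2, Rae:4, Uma:2, Cal:4, Ola:4, Kim:2
Odd-degree vertices: none (0 total).
With 0 odd-degree vertices and all edges in one connected piece, an Eulerian trail exists.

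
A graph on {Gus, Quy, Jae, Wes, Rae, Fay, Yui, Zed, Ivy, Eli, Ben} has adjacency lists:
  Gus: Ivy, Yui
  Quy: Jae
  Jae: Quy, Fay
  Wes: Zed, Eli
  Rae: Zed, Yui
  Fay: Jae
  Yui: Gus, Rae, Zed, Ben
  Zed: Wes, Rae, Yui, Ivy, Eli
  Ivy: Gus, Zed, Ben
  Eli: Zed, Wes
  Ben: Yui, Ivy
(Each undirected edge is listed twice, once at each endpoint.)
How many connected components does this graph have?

2

Component: {Quy, Jae, Fay}
Component: {Gus, Wes, Rae, Yui, Zed, Ivy, Eli, Ben}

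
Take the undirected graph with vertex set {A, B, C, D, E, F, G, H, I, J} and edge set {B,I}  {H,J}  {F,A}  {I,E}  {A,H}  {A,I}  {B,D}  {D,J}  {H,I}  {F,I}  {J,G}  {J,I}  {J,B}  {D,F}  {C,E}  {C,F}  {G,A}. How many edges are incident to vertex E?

Neighbors of E: C, I.

2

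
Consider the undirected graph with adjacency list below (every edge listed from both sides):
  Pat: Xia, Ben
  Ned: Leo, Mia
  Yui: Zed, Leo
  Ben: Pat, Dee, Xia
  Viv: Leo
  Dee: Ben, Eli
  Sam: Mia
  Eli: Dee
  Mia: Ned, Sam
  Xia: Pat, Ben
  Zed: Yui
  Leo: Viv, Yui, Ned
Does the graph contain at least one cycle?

|V| = 12, |E| = 11, number of components = 2.
Since 11 > 12 - 2, a cycle must exist; for instance Pat-Xia-Ben-Pat.

Yes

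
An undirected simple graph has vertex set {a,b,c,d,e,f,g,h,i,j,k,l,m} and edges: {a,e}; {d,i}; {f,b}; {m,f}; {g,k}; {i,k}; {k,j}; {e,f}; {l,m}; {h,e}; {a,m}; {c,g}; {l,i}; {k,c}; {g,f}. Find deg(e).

Neighbors of e: a, f, h.

3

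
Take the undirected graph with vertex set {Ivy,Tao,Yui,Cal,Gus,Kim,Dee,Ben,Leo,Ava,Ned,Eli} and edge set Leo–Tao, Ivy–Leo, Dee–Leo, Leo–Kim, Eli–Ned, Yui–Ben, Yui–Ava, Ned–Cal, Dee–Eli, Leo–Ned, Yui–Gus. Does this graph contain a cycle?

Yes

|V| = 12, |E| = 11, number of components = 2.
One cycle is Leo-Dee-Eli-Ned-Leo.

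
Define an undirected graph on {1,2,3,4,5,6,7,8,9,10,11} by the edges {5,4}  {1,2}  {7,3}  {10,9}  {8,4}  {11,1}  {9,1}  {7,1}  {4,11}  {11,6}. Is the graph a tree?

Yes

The graph has 11 vertices and 10 edges.
It is connected with exactly 10 edges, hence acyclic — it is a tree.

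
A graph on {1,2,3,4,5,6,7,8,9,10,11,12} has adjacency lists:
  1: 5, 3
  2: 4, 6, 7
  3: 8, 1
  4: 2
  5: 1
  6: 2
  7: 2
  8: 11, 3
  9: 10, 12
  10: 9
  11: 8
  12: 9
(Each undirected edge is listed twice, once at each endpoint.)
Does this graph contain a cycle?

The graph has 12 vertices, 9 edges, and 3 connected components.
A forest on 12 vertices with 3 components has exactly 9 edges, which matches — so no cycle.

No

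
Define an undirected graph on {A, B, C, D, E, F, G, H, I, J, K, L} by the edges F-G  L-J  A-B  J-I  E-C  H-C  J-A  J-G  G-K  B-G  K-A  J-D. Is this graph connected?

Component: {C, E, H}
Component: {A, B, D, F, G, I, J, K, L}
There are 2 separate components, so the graph is not connected.

No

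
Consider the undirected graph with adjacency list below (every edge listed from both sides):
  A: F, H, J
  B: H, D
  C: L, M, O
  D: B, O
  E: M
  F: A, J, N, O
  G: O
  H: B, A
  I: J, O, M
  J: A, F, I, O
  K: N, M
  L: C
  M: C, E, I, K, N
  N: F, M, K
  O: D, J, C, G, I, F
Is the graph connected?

A breadth-first search from A visits A, F, H, J, O, N, B, I, G, C, D, M, K, L, E — all 15 vertices — so the graph is connected.

Yes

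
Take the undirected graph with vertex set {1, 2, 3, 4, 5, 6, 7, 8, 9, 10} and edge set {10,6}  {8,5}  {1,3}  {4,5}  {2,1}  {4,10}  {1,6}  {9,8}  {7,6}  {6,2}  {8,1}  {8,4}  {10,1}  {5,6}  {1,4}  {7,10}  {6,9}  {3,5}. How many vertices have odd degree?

0

Degrees: 1:6, 2:2, 3:2, 4:4, 5:4, 6:6, 7:2, 8:4, 9:2, 10:4
Odd-degree vertices: none.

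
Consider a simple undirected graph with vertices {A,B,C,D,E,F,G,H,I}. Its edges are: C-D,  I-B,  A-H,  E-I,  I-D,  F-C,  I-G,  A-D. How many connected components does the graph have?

Component: {A, B, C, D, E, F, G, H, I}

1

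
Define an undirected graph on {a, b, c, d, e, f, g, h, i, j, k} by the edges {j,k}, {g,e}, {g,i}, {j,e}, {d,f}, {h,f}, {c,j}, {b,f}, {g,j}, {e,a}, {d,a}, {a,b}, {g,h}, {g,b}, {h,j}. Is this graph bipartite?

The cycle e-g-j-e has length 3, which is odd, so the graph is not bipartite.

No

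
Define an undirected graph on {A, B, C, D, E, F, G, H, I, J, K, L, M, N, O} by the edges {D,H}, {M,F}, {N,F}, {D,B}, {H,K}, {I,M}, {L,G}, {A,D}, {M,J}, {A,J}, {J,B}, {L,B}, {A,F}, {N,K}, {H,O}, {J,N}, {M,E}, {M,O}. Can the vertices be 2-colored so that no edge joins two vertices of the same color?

Yes

A valid 2-coloring puts {C, D, E, F, I, J, K, L, O} on one side and {A, B, G, H, M, N} on the other; every edge crosses between the two sides.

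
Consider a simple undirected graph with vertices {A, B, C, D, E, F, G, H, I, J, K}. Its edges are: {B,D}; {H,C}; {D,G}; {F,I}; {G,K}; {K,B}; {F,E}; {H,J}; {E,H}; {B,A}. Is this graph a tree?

|V| = 11, |E| = 10.
It is not connected, so it is not a tree.

No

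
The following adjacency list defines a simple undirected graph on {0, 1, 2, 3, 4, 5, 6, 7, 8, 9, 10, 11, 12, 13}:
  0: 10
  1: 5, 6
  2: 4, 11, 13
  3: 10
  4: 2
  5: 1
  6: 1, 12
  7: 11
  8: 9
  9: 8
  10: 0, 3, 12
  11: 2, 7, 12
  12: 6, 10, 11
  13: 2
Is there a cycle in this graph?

No

|V| = 14, |E| = 12, number of components = 2.
A forest on 14 vertices with 2 components has exactly 12 edges, which matches — so no cycle.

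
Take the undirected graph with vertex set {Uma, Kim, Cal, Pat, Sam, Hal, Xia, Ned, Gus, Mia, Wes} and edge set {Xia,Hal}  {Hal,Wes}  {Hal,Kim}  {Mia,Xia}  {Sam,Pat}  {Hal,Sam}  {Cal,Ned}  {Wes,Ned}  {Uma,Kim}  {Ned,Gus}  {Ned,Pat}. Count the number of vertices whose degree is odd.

4

Degrees: Uma:1, Kim:2, Cal:1, Pat:2, Sam:2, Hal:4, Xia:2, Ned:4, Gus:1, Mia:1, Wes:2
Odd-degree vertices: Uma, Cal, Gus, Mia.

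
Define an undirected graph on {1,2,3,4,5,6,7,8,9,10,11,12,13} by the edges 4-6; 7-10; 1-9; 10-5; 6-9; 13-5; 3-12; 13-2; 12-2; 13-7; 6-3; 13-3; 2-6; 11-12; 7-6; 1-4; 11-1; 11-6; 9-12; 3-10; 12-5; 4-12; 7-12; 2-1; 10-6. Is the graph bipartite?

7-10-6-7 is an odd cycle (length 3), and a bipartite graph can contain only even cycles.

No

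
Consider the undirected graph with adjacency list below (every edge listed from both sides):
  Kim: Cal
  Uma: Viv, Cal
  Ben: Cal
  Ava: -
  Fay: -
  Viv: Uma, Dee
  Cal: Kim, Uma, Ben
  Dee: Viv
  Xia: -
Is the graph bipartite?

A valid 2-coloring puts {Ava, Fay, Viv, Cal, Xia} on one side and {Kim, Uma, Ben, Dee} on the other; every edge crosses between the two sides.

Yes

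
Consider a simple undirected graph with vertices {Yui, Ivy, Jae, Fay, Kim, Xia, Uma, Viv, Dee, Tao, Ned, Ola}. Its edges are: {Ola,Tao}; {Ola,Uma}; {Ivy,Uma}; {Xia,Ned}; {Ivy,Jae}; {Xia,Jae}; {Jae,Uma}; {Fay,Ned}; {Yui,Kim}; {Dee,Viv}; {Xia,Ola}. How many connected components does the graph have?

3

Component: {Yui, Kim}
Component: {Viv, Dee}
Component: {Ivy, Jae, Fay, Xia, Uma, Tao, Ned, Ola}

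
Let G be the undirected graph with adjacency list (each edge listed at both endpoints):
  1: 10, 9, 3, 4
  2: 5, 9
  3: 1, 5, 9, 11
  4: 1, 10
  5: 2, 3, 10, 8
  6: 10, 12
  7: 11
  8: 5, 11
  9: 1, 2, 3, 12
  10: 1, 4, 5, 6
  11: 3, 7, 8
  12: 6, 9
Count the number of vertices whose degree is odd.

2

Degrees: 1:4, 2:2, 3:4, 4:2, 5:4, 6:2, 7:1, 8:2, 9:4, 10:4, 11:3, 12:2
Odd-degree vertices: 7, 11.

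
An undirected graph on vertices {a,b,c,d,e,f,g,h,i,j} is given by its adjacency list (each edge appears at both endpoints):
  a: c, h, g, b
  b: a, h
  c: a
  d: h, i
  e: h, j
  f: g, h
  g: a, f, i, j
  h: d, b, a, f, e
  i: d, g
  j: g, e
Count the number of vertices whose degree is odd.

2

Degrees: a:4, b:2, c:1, d:2, e:2, f:2, g:4, h:5, i:2, j:2
Odd-degree vertices: c, h.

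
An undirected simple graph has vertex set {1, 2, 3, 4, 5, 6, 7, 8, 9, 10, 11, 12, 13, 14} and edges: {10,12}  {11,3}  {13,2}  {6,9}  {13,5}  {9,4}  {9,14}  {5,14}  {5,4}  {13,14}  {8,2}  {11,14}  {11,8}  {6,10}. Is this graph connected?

Component: {1}
Component: {7}
Component: {2, 3, 4, 5, 6, 8, 9, 10, 11, 12, 13, 14}
There are 3 separate components, so the graph is not connected.

No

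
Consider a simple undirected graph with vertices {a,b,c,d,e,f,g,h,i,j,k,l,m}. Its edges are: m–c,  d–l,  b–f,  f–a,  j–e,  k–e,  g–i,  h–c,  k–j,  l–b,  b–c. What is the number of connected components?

3

Component: {g, i}
Component: {e, j, k}
Component: {a, b, c, d, f, h, l, m}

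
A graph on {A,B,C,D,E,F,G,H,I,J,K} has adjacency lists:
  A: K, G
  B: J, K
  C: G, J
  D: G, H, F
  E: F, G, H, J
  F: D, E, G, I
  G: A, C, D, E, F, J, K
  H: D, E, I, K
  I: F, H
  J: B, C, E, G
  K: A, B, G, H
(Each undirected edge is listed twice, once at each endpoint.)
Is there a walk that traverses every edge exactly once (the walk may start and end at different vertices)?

Yes

Degrees: A:2, B:2, C:2, D:3, E:4, F:4, G:7, H:4, I:2, J:4, K:4
Odd-degree vertices: D, G (2 total).
With 2 odd-degree vertices and all edges in one connected piece, an Eulerian trail exists (from D to G).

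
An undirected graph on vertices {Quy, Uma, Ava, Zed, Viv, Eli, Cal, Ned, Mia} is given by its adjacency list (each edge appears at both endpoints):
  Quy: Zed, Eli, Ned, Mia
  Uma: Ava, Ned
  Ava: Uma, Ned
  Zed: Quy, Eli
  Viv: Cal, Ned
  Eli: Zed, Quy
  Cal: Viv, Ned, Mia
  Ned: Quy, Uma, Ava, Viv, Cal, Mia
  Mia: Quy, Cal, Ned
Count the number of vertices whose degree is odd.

Degrees: Quy:4, Uma:2, Ava:2, Zed:2, Viv:2, Eli:2, Cal:3, Ned:6, Mia:3
Odd-degree vertices: Cal, Mia.

2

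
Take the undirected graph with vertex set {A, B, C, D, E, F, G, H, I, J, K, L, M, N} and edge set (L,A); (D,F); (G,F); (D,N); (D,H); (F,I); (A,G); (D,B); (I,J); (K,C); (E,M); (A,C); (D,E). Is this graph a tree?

Yes

|V| = 14, |E| = 13.
It is connected with exactly 13 edges, hence acyclic — it is a tree.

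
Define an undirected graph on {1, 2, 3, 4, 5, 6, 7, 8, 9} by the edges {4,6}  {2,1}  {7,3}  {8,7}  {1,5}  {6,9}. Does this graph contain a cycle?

|V| = 9, |E| = 6, number of components = 3.
A forest on 9 vertices with 3 components has exactly 6 edges, which matches — so no cycle.

No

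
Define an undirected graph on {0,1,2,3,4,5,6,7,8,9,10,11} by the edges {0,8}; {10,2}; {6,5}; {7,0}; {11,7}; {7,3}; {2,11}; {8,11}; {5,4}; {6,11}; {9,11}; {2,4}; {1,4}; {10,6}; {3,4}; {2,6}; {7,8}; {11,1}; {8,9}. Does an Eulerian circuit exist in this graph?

Yes

Degrees: 0:2, 1:2, 2:4, 3:2, 4:4, 5:2, 6:4, 7:4, 8:4, 9:2, 10:2, 11:6
All degrees are even and the non-isolated vertices are connected — an Eulerian circuit exists.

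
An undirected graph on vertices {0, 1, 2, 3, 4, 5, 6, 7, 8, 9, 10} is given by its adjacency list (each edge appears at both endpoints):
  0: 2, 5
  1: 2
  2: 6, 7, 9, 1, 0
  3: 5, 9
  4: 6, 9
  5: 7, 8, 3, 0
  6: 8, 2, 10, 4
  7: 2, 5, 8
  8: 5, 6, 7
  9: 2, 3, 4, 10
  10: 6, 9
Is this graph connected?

Yes

Starting from 0 and exploring outward reaches every vertex (0, 5, 2, 8, 3, 7, 1, 6, 9, 4, 10); the graph is connected.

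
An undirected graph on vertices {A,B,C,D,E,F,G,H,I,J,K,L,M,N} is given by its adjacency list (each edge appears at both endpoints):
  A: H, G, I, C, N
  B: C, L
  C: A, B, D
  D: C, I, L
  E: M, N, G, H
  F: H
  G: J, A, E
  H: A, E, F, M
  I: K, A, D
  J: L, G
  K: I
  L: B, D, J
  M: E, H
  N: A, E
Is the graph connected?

Yes

Starting from A and exploring outward reaches every vertex (A, G, H, C, N, I, J, E, F, M, B, D, K, L); the graph is connected.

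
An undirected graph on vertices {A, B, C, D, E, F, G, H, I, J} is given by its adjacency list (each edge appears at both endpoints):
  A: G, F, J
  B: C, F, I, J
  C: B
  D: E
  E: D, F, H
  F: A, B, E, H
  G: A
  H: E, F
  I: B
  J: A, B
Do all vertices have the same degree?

Degrees: A:3, B:4, C:1, D:1, E:3, F:4, G:1, H:2, I:1, J:2
Vertex C has degree 1 while B has degree 4, so the graph is not regular.

No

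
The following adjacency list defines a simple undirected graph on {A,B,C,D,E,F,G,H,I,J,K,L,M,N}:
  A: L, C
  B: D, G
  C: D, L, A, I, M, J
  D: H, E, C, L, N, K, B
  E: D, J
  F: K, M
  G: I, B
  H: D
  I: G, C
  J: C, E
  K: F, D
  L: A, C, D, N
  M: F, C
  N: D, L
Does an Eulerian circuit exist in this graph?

No

Degrees: A:2, B:2, C:6, D:7, E:2, F:2, G:2, H:1, I:2, J:2, K:2, L:4, M:2, N:2
Vertices with odd degree: D, H. An Eulerian circuit requires all degrees even.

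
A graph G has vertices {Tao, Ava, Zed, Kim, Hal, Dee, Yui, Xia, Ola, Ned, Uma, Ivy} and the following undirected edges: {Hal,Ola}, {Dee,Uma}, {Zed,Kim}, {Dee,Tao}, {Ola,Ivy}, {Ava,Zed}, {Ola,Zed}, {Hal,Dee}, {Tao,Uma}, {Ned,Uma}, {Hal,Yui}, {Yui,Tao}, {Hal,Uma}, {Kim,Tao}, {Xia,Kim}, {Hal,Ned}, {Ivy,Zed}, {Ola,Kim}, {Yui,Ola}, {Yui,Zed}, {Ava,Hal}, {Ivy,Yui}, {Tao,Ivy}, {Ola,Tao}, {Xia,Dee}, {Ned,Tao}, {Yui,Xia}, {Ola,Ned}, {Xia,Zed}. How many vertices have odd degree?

2

Degrees: Tao:7, Ava:2, Zed:6, Kim:4, Hal:6, Dee:4, Yui:6, Xia:4, Ola:7, Ned:4, Uma:4, Ivy:4
Odd-degree vertices: Tao, Ola.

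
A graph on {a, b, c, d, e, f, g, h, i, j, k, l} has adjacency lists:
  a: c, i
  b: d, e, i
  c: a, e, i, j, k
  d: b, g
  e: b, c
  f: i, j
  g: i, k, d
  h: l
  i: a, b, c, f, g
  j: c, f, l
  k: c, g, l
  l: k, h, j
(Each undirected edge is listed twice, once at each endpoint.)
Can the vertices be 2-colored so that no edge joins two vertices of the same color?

No

c-a-i-c is an odd cycle (length 3), and a bipartite graph can contain only even cycles.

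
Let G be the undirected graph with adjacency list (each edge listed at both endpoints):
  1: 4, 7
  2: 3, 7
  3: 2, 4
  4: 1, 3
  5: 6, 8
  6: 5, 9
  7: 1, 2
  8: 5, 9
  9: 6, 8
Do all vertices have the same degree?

Yes

Degrees: 1:2, 2:2, 3:2, 4:2, 5:2, 6:2, 7:2, 8:2, 9:2
Every vertex has degree 2, so the graph is 2-regular.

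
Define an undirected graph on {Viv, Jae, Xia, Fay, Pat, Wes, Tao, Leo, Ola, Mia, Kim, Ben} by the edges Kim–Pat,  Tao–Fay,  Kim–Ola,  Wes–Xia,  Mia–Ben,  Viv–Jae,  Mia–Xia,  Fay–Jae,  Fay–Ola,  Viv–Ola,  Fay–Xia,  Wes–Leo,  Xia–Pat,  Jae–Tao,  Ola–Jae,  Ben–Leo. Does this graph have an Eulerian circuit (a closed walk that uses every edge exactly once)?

Degrees: Viv:2, Jae:4, Xia:4, Fay:4, Pat:2, Wes:2, Tao:2, Leo:2, Ola:4, Mia:2, Kim:2, Ben:2
Every vertex has even degree and the edges form a single connected piece, so an Eulerian circuit exists.

Yes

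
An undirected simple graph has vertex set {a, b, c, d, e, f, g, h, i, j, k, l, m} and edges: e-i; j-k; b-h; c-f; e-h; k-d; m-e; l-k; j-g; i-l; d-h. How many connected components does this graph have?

3

Component: {a}
Component: {c, f}
Component: {b, d, e, g, h, i, j, k, l, m}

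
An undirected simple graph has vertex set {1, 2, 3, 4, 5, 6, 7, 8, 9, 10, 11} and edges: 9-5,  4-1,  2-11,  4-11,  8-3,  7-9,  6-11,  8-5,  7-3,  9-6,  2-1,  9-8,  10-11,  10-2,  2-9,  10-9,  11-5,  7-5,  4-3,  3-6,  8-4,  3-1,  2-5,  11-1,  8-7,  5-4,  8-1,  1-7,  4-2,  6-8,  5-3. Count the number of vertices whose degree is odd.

Degrees: 1:6, 2:6, 3:6, 4:6, 5:7, 6:4, 7:5, 8:7, 9:6, 10:3, 11:6
Odd-degree vertices: 5, 7, 8, 10.

4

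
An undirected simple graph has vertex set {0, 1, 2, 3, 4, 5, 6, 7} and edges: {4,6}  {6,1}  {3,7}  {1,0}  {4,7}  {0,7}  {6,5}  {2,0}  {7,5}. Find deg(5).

Neighbors of 5: 6, 7.

2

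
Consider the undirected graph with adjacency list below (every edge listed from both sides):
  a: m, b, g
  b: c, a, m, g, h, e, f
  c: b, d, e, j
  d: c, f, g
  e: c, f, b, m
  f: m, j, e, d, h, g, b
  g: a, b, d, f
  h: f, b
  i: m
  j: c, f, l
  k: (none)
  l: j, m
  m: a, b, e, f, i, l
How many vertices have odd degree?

6

Degrees: a:3, b:7, c:4, d:3, e:4, f:7, g:4, h:2, i:1, j:3, k:0, l:2, m:6
Odd-degree vertices: a, b, d, f, i, j.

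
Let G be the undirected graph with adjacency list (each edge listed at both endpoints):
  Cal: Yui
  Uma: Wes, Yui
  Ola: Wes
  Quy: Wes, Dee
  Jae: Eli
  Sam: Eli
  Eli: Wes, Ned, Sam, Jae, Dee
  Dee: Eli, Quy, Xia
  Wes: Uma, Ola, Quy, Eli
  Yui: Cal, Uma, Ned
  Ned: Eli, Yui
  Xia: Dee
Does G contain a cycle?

Yes

|V| = 12, |E| = 13, number of components = 1.
Since 13 > 12 - 1, a cycle must exist; for instance Eli-Dee-Quy-Wes-Eli.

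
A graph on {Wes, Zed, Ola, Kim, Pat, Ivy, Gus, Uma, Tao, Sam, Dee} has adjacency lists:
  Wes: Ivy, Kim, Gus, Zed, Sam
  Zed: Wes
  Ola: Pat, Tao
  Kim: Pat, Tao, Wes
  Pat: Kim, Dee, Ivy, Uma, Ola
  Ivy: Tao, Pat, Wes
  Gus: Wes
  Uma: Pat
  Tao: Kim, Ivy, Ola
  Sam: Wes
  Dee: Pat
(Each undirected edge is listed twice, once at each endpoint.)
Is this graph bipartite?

Yes

Partition the vertices as {Zed, Ola, Kim, Ivy, Gus, Uma, Sam, Dee} vs {Wes, Pat, Tao}. Each listed edge has one endpoint in each part, so the graph is bipartite.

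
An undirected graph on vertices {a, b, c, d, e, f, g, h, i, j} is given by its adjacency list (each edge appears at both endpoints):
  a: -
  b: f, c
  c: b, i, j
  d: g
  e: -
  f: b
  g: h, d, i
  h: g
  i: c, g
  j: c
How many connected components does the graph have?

3

Component: {a}
Component: {e}
Component: {b, c, d, f, g, h, i, j}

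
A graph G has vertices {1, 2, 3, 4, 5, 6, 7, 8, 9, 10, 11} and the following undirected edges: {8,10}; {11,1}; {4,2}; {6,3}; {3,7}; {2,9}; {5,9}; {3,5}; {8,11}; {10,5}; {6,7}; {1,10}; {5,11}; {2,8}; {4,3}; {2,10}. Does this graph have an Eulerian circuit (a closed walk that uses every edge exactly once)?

Degrees: 1:2, 2:4, 3:4, 4:2, 5:4, 6:2, 7:2, 8:3, 9:2, 10:4, 11:3
Vertices with odd degree: 8, 11. An Eulerian circuit requires all degrees even.

No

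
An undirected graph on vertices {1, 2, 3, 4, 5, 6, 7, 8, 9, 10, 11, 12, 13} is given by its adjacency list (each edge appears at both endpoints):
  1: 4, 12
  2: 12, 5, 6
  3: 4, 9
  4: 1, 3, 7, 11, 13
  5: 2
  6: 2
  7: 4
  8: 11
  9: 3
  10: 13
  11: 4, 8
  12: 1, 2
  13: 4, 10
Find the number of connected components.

Component: {1, 2, 3, 4, 5, 6, 7, 8, 9, 10, 11, 12, 13}

1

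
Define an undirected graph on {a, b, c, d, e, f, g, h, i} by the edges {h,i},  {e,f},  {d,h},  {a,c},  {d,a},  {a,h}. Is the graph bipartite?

No

The cycle d-a-h-d has length 3, which is odd, so the graph is not bipartite.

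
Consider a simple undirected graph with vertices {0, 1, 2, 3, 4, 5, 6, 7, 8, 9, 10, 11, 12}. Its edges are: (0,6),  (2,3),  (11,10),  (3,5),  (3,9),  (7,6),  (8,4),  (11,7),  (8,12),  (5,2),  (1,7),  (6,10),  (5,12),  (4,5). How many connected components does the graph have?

2

Component: {0, 1, 6, 7, 10, 11}
Component: {2, 3, 4, 5, 8, 9, 12}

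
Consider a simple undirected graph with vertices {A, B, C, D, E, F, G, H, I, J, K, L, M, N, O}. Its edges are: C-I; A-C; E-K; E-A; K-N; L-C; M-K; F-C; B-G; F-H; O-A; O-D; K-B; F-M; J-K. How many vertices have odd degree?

10

Degrees: A:3, B:2, C:4, D:1, E:2, F:3, G:1, H:1, I:1, J:1, K:5, L:1, M:2, N:1, O:2
Odd-degree vertices: A, D, F, G, H, I, J, K, L, N.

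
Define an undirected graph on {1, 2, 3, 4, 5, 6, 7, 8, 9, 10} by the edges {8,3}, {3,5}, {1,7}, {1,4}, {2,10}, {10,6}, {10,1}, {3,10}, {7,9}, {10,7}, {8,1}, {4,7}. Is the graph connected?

Yes

Starting from 1 and exploring outward reaches every vertex (1, 10, 8, 4, 7, 3, 6, 2, 9, 5); the graph is connected.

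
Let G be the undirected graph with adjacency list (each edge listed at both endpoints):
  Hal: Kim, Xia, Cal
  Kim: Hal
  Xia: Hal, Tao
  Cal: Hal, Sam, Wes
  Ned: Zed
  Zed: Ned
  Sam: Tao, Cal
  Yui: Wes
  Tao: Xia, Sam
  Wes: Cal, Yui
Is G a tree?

No

|V| = 10, |E| = 9.
It is not connected, so it is not a tree.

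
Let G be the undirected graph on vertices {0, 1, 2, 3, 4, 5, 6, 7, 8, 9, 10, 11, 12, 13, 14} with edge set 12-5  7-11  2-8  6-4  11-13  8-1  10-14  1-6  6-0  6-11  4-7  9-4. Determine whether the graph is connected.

Component: {3}
Component: {5, 12}
Component: {10, 14}
Component: {0, 1, 2, 4, 6, 7, 8, 9, 11, 13}
No edge joins these 4 groups, so the graph is disconnected.

No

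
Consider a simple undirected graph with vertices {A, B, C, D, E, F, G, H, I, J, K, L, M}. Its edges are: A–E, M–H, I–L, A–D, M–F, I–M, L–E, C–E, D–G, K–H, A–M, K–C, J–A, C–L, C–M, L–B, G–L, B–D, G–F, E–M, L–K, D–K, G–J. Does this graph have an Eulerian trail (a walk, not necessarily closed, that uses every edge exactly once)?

Yes

Degrees: A:4, B:2, C:4, D:4, E:4, F:2, G:4, H:2, I:2, J:2, K:4, L:6, M:6
Odd-degree vertices: none (0 total).
With 0 odd-degree vertices and all edges in one connected piece, an Eulerian trail exists.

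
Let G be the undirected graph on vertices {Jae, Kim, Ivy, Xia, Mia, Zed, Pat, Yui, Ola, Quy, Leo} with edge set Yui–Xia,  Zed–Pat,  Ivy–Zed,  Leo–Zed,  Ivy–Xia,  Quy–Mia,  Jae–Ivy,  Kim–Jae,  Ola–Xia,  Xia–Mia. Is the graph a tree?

Yes

|V| = 11, |E| = 10.
It is connected with exactly 10 edges, hence acyclic — it is a tree.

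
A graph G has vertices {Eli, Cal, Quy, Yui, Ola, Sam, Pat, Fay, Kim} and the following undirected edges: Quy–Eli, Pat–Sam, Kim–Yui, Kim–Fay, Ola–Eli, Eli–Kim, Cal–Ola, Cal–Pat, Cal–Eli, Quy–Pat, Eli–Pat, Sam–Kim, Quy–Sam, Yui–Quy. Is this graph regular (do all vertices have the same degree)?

Degrees: Eli:5, Cal:3, Quy:4, Yui:2, Ola:2, Sam:3, Pat:4, Fay:1, Kim:4
Vertex Fay has degree 1 while Eli has degree 5, so the graph is not regular.

No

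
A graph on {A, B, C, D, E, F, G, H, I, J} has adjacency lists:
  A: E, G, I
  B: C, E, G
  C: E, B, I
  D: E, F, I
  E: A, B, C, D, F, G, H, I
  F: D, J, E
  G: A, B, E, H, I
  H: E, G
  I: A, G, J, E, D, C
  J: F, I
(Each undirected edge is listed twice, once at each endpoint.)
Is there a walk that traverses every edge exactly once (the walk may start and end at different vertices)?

Degrees: A:3, B:3, C:3, D:3, E:8, F:3, G:5, H:2, I:6, J:2
Odd-degree vertices: A, B, C, D, F, G (6 total).
With 6 odd-degree vertices (more than two), no single trail can use every edge.

No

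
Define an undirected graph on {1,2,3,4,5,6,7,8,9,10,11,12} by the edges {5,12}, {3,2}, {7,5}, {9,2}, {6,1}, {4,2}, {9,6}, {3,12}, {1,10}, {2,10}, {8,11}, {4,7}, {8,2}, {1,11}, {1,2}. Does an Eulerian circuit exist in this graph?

Degrees: 1:4, 2:6, 3:2, 4:2, 5:2, 6:2, 7:2, 8:2, 9:2, 10:2, 11:2, 12:2
Every vertex has even degree and the edges form a single connected piece, so an Eulerian circuit exists.

Yes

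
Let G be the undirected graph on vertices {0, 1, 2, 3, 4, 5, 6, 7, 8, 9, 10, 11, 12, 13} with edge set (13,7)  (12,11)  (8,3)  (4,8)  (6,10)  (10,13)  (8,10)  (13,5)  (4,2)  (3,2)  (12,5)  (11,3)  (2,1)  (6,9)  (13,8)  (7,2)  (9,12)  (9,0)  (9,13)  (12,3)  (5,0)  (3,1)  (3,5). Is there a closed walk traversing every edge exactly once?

Degrees: 0:2, 1:2, 2:4, 3:6, 4:2, 5:4, 6:2, 7:2, 8:4, 9:4, 10:3, 11:2, 12:4, 13:5
10, 13 have odd degree; an Eulerian circuit needs every degree to be even, so none exists.

No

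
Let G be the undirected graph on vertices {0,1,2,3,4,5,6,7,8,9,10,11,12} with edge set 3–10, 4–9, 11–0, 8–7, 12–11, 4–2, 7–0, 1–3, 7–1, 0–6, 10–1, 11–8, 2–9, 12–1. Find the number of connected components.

Component: {5}
Component: {2, 4, 9}
Component: {0, 1, 3, 6, 7, 8, 10, 11, 12}

3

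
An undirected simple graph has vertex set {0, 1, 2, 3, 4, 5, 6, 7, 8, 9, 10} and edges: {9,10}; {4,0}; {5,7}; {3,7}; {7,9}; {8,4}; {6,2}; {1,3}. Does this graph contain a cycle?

No

The graph has 11 vertices, 8 edges, and 3 connected components.
Since 8 = 11 - 3, the graph is a forest and contains no cycle.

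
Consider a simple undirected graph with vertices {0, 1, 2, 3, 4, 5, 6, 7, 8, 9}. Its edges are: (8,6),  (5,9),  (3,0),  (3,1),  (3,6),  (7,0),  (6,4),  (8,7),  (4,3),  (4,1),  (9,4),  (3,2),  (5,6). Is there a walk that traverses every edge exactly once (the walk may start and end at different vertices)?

Degrees: 0:2, 1:2, 2:1, 3:5, 4:4, 5:2, 6:4, 7:2, 8:2, 9:2
Odd-degree vertices: 2, 3 (2 total).
With 2 odd-degree vertices and all edges in one connected piece, an Eulerian trail exists (from 2 to 3).

Yes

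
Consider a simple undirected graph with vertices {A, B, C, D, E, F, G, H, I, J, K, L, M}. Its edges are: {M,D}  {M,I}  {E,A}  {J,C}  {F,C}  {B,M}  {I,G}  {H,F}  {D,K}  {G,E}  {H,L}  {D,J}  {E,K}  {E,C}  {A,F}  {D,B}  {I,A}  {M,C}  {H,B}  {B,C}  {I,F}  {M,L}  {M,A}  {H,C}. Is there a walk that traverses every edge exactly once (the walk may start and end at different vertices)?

Yes

Degrees: A:4, B:4, C:6, D:4, E:4, F:4, G:2, H:4, I:4, J:2, K:2, L:2, M:6
Odd-degree vertices: none (0 total).
With 0 odd-degree vertices and all edges in one connected piece, an Eulerian trail exists.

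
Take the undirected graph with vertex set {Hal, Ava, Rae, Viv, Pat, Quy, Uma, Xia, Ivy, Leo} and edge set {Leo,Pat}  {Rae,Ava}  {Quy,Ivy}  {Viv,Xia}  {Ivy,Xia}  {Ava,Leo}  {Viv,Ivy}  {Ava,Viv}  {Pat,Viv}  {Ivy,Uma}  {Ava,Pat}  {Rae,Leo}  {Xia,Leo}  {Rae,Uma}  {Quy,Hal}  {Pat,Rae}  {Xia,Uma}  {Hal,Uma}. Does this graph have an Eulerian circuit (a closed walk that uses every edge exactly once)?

Yes

Degrees: Hal:2, Ava:4, Rae:4, Viv:4, Pat:4, Quy:2, Uma:4, Xia:4, Ivy:4, Leo:4
Every vertex has even degree and the edges form a single connected piece, so an Eulerian circuit exists.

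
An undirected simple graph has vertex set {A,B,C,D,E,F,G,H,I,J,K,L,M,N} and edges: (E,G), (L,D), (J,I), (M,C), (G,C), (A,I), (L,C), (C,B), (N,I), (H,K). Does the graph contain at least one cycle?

|V| = 14, |E| = 10, number of components = 4.
A forest on 14 vertices with 4 components has exactly 10 edges, which matches — so no cycle.

No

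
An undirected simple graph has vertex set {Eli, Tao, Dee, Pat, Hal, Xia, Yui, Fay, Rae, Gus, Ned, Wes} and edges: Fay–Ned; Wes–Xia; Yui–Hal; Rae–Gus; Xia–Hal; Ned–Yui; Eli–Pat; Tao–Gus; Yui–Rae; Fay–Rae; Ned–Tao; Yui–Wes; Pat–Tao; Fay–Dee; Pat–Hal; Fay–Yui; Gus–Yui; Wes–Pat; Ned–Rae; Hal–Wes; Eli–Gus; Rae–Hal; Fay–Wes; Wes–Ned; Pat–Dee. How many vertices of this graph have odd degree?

Degrees: Eli:2, Tao:3, Dee:2, Pat:5, Hal:5, Xia:2, Yui:6, Fay:5, Rae:5, Gus:4, Ned:5, Wes:6
Odd-degree vertices: Tao, Pat, Hal, Fay, Rae, Ned.

6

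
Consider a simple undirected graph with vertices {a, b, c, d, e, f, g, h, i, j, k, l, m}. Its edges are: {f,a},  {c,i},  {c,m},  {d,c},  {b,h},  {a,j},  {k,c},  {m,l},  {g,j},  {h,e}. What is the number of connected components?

Component: {b, e, h}
Component: {a, f, g, j}
Component: {c, d, i, k, l, m}

3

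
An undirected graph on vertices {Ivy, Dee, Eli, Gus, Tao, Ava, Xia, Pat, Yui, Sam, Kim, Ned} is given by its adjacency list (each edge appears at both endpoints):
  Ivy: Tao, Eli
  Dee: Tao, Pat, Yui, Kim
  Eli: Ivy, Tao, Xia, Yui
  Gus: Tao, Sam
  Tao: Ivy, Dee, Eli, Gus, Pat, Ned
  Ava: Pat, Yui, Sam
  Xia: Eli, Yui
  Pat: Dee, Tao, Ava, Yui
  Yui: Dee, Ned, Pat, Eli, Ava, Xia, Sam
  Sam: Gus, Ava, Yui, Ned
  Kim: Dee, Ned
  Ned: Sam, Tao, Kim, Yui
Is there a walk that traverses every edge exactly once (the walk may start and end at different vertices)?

Degrees: Ivy:2, Dee:4, Eli:4, Gus:2, Tao:6, Ava:3, Xia:2, Pat:4, Yui:7, Sam:4, Kim:2, Ned:4
Odd-degree vertices: Ava, Yui (2 total).
The non-isolated vertices are connected and exactly 2 have odd degree, so an Eulerian trail exists (from Ava to Yui).

Yes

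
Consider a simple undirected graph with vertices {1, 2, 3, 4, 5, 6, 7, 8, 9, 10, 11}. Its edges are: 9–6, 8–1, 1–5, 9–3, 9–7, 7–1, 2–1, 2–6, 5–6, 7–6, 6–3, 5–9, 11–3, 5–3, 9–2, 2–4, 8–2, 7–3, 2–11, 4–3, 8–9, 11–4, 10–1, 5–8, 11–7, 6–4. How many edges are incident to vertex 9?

Neighbors of 9: 2, 3, 5, 6, 7, 8.

6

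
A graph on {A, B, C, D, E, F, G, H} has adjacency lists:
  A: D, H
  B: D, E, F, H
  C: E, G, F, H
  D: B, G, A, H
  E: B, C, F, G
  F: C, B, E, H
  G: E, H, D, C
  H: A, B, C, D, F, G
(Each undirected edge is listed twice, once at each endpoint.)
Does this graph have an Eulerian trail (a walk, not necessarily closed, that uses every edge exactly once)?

Degrees: A:2, B:4, C:4, D:4, E:4, F:4, G:4, H:6
Odd-degree vertices: none (0 total).
The non-isolated vertices are connected and exactly 0 have odd degree, so an Eulerian trail exists.

Yes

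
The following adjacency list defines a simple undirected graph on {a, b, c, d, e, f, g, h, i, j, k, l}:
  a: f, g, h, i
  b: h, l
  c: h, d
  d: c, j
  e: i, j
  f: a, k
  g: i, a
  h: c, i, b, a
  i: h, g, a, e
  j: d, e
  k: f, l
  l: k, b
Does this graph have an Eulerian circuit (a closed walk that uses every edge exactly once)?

Degrees: a:4, b:2, c:2, d:2, e:2, f:2, g:2, h:4, i:4, j:2, k:2, l:2
Every vertex has even degree and the edges form a single connected piece, so an Eulerian circuit exists.

Yes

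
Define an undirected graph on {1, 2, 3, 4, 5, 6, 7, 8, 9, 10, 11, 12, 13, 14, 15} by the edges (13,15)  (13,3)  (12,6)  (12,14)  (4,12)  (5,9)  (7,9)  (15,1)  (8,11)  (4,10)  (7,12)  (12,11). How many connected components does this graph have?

Component: {2}
Component: {1, 3, 13, 15}
Component: {4, 5, 6, 7, 8, 9, 10, 11, 12, 14}

3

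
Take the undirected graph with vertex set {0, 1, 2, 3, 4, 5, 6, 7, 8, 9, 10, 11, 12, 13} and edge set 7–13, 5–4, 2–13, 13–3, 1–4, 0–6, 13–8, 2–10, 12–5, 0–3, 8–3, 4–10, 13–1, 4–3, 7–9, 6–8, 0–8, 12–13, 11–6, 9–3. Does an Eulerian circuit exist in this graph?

Degrees: 0:3, 1:2, 2:2, 3:5, 4:4, 5:2, 6:3, 7:2, 8:4, 9:2, 10:2, 11:1, 12:2, 13:6
Vertices with odd degree: 0, 3, 6, 11. An Eulerian circuit requires all degrees even.

No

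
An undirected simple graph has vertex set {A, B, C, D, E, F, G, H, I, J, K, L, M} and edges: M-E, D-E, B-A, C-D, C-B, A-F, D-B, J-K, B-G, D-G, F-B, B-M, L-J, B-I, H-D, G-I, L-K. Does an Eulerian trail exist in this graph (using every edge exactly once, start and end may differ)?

No

Degrees: A:2, B:7, C:2, D:5, E:2, F:2, G:3, H:1, I:2, J:2, K:2, L:2, M:2
Odd-degree vertices: B, D, G, H (4 total).
An Eulerian trail requires 0 or 2 odd-degree vertices; here there are 4.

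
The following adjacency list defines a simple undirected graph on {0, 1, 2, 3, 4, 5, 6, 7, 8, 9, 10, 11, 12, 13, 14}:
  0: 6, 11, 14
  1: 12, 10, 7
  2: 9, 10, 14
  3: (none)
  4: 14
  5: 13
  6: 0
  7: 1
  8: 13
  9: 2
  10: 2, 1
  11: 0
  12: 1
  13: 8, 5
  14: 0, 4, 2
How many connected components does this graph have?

3

Component: {3}
Component: {5, 8, 13}
Component: {0, 1, 2, 4, 6, 7, 9, 10, 11, 12, 14}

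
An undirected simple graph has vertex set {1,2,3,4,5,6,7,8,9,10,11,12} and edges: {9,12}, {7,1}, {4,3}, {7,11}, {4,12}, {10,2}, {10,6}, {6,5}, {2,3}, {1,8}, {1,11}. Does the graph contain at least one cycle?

The graph has 12 vertices, 11 edges, and 2 connected components.
Since 11 > 12 - 2, a cycle must exist; for instance 1-7-11-1.

Yes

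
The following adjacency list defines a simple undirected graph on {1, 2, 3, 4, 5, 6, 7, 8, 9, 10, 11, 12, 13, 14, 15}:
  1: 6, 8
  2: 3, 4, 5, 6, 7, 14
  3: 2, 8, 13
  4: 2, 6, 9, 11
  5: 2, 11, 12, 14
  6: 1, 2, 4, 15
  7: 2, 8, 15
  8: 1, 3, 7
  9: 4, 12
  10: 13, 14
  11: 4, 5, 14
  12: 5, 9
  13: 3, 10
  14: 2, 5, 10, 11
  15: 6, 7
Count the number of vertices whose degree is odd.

Degrees: 1:2, 2:6, 3:3, 4:4, 5:4, 6:4, 7:3, 8:3, 9:2, 10:2, 11:3, 12:2, 13:2, 14:4, 15:2
Odd-degree vertices: 3, 7, 8, 11.

4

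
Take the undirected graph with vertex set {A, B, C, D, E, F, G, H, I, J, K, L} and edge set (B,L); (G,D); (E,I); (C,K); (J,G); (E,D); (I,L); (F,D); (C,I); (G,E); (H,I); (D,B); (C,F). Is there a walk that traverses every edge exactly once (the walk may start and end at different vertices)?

No

Degrees: A:0, B:2, C:3, D:4, E:3, F:2, G:3, H:1, I:4, J:1, K:1, L:2
Odd-degree vertices: C, E, G, H, J, K (6 total).
With 6 odd-degree vertices (more than two), no single trail can use every edge.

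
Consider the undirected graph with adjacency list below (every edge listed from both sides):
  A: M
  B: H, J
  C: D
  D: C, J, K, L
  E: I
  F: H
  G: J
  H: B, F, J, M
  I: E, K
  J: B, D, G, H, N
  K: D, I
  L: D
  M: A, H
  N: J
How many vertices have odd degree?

Degrees: A:1, B:2, C:1, D:4, E:1, F:1, G:1, H:4, I:2, J:5, K:2, L:1, M:2, N:1
Odd-degree vertices: A, C, E, F, G, J, L, N.

8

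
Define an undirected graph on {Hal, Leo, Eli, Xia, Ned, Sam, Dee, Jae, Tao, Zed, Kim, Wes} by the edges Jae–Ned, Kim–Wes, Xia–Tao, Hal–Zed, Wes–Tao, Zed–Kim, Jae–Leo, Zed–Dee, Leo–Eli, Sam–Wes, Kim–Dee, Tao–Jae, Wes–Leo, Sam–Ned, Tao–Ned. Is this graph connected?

Yes

Starting from Hal and exploring outward reaches every vertex (Hal, Zed, Dee, Kim, Wes, Leo, Sam, Tao, Eli, Jae, Ned, Xia); the graph is connected.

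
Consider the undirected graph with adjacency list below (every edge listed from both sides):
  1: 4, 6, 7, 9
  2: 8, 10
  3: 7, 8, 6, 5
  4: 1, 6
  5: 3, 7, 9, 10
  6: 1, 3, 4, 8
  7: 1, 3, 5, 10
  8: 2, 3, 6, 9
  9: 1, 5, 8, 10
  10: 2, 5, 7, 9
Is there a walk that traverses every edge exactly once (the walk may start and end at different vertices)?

Yes

Degrees: 1:4, 2:2, 3:4, 4:2, 5:4, 6:4, 7:4, 8:4, 9:4, 10:4
Odd-degree vertices: none (0 total).
With 0 odd-degree vertices and all edges in one connected piece, an Eulerian trail exists.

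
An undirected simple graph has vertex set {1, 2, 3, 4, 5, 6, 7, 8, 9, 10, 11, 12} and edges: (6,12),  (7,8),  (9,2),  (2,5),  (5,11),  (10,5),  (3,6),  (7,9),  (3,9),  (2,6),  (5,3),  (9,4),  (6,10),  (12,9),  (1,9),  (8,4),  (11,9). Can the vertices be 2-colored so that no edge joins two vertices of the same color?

A valid 2-coloring puts {5, 6, 8, 9} on one side and {1, 2, 3, 4, 7, 10, 11, 12} on the other; every edge crosses between the two sides.

Yes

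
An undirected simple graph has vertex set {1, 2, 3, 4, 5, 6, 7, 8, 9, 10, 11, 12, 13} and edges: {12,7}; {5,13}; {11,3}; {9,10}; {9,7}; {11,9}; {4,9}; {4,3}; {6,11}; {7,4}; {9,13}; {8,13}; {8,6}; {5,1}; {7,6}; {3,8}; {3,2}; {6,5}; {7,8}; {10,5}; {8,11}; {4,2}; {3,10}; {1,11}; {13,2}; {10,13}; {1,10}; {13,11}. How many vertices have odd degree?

8

Degrees: 1:3, 2:3, 3:5, 4:4, 5:4, 6:4, 7:5, 8:5, 9:5, 10:5, 11:6, 12:1, 13:6
Odd-degree vertices: 1, 2, 3, 7, 8, 9, 10, 12.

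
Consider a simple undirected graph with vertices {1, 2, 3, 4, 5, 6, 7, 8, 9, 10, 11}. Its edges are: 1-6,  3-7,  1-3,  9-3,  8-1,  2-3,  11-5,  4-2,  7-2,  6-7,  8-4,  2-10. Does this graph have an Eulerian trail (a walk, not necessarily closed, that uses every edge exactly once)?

Degrees: 1:3, 2:4, 3:4, 4:2, 5:1, 6:2, 7:3, 8:2, 9:1, 10:1, 11:1
Odd-degree vertices: 1, 5, 7, 9, 10, 11 (6 total).
An Eulerian trail requires 0 or 2 odd-degree vertices; here there are 6.

No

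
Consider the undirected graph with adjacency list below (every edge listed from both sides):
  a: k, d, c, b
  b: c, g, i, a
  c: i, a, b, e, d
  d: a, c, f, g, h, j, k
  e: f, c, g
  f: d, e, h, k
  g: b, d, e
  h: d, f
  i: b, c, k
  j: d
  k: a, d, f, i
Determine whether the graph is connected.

Yes

A breadth-first search from a visits a, d, b, c, k, f, g, h, j, i, e — all 11 vertices — so the graph is connected.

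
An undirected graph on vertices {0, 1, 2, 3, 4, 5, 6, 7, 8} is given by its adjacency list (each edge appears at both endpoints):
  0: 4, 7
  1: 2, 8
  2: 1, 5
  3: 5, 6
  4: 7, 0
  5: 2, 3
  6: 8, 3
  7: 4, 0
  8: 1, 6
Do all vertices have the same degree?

Yes

Degrees: 0:2, 1:2, 2:2, 3:2, 4:2, 5:2, 6:2, 7:2, 8:2
Every vertex has degree 2, so the graph is 2-regular.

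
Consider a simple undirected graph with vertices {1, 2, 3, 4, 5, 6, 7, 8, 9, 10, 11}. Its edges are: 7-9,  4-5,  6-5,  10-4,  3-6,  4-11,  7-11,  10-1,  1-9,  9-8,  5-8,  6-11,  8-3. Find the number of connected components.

2

Component: {2}
Component: {1, 3, 4, 5, 6, 7, 8, 9, 10, 11}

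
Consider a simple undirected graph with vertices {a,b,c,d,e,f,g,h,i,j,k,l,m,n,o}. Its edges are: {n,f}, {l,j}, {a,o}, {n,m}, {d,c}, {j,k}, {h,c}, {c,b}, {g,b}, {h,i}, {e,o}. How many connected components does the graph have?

4

Component: {a, e, o}
Component: {f, m, n}
Component: {j, k, l}
Component: {b, c, d, g, h, i}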